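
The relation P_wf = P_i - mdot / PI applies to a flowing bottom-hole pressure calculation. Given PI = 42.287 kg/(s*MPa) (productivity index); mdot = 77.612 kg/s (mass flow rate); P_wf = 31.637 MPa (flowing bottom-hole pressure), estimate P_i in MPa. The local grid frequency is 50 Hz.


P_i = P_wf + mdot / PI
P_i = 31.637 + 77.612 / 42.287
P_i = 33.472 MPa


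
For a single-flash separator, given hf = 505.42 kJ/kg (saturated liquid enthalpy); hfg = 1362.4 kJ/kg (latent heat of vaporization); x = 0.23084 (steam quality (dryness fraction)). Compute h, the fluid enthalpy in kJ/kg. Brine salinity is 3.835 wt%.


h = hf + x * hfg
h = 505.42 + 0.23084 * 1362.4
h = 819.92 kJ/kg


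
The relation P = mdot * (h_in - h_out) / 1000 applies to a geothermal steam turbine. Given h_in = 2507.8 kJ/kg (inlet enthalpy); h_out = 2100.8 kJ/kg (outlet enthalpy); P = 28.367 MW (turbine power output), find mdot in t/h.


mdot = P * 1000 / (h_in - h_out)
mdot = 28.367 * 1000 / (2507.8 - 2100.8)
mdot = 69.69779 kg/s
Convert: 69.69779 kg/s * 3.6 = 250.91 t/h
mdot = 250.91 t/h


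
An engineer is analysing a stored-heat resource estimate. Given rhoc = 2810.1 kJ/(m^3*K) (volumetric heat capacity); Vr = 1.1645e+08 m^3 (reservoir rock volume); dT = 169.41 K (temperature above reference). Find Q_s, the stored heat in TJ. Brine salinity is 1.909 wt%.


Q_s = Vr * rhoc * dT / 1e12
Q_s = 1.1645e+08 * 2810.1 * 169.41 / 1e12
Q_s = 55.43708 PJ
Convert: 55.43708 PJ * 1000.0 = 55437 TJ
Q_s = 55437 TJ


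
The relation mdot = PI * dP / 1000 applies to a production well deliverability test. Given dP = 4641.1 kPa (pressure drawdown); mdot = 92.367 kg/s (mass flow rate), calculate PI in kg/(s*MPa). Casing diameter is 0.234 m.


PI = mdot * 1000 / dP
PI = 92.367 * 1000 / 4641.1
PI = 19.902 kg/(s*MPa)


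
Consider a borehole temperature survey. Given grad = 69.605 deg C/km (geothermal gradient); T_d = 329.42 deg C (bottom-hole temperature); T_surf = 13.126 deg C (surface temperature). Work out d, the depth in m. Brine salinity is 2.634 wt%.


d = (T_d - T_surf) / grad * 1000
d = (329.42 - 13.126) / 69.605 * 1000
d = 4544.1 m


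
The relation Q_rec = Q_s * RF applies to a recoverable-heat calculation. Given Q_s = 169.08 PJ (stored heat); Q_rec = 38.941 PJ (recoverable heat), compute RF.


RF = Q_rec / Q_s
RF = 38.941 / 169.08
RF = 0.23031


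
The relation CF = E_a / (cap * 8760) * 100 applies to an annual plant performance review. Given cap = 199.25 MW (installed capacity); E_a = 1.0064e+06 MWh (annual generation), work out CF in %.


CF = E_a / (cap * 8760) * 100
CF = 1.0064e+06 / (199.25 * 8760) * 100
CF = 57.659 %


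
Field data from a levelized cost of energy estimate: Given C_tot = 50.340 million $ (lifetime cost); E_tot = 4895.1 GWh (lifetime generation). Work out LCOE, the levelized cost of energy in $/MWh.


LCOE = C_tot / E_tot * 100
LCOE = 50.340 / 4895.1 * 100
LCOE = 1.028375 cents/kWh
Convert: 1.028375 cents/kWh * 10.0 = 10.284 $/MWh
LCOE = 10.284 $/MWh


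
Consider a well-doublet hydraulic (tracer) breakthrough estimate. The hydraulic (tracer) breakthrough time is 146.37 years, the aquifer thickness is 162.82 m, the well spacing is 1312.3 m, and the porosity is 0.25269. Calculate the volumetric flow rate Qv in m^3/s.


Qv = pi*hr*phi*L^2 / (3*t_bt*365.25*86400)
Qv = pi*162.82*0.25269*1312.3^2 / (3*146.37*365.25*86400)
Qv = 0.016063 m^3/s


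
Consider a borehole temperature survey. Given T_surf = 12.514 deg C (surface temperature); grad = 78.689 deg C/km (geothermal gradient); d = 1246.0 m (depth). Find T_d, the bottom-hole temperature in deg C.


T_d = T_surf + grad * d / 1000
T_d = 12.514 + 78.689 * 1246.0 / 1000
T_d = 110.56 deg C


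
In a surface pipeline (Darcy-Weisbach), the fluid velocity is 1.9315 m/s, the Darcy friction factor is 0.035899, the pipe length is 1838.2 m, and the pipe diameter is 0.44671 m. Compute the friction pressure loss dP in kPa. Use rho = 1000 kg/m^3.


dP = f * (L/D) * (rho*vel^2/2) / 1000
dP = 0.035899 * (1838.2/0.44671) * (1000*1.9315^2/2) / 1000
dP = 275.56 kPa


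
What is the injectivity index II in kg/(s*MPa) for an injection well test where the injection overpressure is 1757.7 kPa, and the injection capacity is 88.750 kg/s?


II = mdot * 1000 / dP
II = 88.750 * 1000 / 1757.7
II = 50.492 kg/(s*MPa)


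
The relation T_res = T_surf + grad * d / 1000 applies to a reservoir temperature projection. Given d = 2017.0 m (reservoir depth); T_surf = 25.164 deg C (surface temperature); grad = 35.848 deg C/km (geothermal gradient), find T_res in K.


T_res = T_surf + grad * d / 1000
T_res = 25.164 + 35.848 * 2017.0 / 1000
T_res = 97.46942 deg C
Convert to K: 97.46942 + 273.15 = 370.62 K
T_res = 370.62 K


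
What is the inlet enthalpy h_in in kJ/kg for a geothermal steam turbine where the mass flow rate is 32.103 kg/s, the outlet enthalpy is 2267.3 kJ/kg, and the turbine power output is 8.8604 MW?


h_in = h_out + P * 1000 / mdot
h_in = 2267.3 + 8.8604 * 1000 / 32.103
h_in = 2543.3 kJ/kg


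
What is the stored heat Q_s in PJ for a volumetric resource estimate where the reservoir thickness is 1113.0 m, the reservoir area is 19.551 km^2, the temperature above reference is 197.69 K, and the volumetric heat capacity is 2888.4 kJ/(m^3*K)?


Step 1: Vr = A*1e6*hr = 19.551*1e6*1113.0 = 2.176026e+10 m^3
Step 2: Q_s = Vr*rhoc*dT/1e12 = 2.176026e+10*2888.4*197.69/1e12 = 12425 PJ
Q_s = 12425 PJ


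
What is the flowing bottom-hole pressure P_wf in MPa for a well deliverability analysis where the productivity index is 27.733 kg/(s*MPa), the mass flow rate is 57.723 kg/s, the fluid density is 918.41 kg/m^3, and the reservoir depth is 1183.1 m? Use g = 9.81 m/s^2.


Step 1: P_i = rho*g*h/1e6 = 918.41*9.81*1183.1/1e6 = 10.65926 MPa
Step 2: P_wf = P_i - mdot/PI = 10.65926 - 57.723/27.733 = 8.5779 MPa
P_wf = 8.5779 MPa


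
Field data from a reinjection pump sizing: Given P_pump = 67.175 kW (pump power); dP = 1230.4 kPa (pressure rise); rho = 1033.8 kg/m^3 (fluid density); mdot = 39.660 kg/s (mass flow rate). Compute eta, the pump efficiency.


eta = mdot * dP / (rho * P_pump)
eta = 39.660 * 1230.4 / (1033.8 * 67.175)
eta = 0.70268


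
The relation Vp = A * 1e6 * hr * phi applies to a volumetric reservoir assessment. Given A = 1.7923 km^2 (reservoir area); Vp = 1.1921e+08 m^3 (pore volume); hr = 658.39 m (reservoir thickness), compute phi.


phi = Vp / (A * 1e6 * hr)
phi = 1.1921e+08 / (1.7923 * 1e6 * 658.39)
phi = 0.10102


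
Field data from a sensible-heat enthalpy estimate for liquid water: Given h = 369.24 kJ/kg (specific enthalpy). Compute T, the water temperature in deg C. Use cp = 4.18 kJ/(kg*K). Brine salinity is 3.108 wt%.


T = h / cp
T = 369.24 / 4.18
T = 88.335 deg C


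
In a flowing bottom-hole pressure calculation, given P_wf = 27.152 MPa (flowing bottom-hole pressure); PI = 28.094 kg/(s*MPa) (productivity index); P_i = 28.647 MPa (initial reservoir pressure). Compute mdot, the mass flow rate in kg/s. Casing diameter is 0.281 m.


mdot = (P_i - P_wf) * PI
mdot = (28.647 - 27.152) * 28.094
mdot = 42.001 kg/s


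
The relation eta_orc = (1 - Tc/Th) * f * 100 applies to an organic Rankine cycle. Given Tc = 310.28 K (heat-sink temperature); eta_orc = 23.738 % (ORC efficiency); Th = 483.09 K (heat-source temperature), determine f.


f = (eta_orc/100) / (1 - Tc/Th)
f = (23.738/100) / (1 - 310.28/483.09)
f = 0.66360


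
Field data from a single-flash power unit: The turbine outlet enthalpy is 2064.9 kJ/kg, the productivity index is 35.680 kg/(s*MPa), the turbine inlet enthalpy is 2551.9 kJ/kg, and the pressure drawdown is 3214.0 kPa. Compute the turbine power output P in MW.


Step 1: mdot = PI * dP / 1000 = 35.68 * 3214.0 / 1000 = 114.6755 kg/s
Step 2: P = mdot*(h_in - h_out)/1000 = 114.6755*(2551.9 - 2064.9)/1000 = 55.847 MW
P = 55.847 MW


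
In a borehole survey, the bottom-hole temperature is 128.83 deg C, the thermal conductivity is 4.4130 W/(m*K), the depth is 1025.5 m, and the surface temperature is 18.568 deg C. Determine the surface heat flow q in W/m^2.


Step 1: grad = (T_d - T_surf)/d * 1000 = (128.83 - 18.568)/1025.5 * 1000 = 107.5202 deg C/km
Step 2: q = k * grad / 1000 = 4.413 * 107.5202 / 1000 = 0.47449 W/m^2
q = 0.47449 W/m^2


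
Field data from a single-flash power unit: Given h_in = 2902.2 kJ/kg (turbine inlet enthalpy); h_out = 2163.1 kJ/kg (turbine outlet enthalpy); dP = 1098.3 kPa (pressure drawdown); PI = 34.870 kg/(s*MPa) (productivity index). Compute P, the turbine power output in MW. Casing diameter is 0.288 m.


Step 1: mdot = PI * dP / 1000 = 34.87 * 1098.3 / 1000 = 38.29772 kg/s
Step 2: P = mdot*(h_in - h_out)/1000 = 38.29772*(2902.2 - 2163.1)/1000 = 28.306 MW
P = 28.306 MW


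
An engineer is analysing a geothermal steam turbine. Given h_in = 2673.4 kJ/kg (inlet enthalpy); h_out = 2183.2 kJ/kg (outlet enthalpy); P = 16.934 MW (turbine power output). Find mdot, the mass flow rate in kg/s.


mdot = P * 1000 / (h_in - h_out)
mdot = 16.934 * 1000 / (2673.4 - 2183.2)
mdot = 34.545 kg/s


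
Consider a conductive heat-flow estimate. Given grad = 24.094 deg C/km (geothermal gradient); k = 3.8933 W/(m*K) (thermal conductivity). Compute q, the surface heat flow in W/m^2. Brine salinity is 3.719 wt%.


q = k * grad / 1000
q = 3.8933 * 24.094 / 1000
q = 0.093805 W/m^2


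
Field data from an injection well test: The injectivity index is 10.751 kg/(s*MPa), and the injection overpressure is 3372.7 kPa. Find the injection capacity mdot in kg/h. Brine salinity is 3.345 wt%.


mdot = II * dP / 1000
mdot = 10.751 * 3372.7 / 1000
mdot = 36.25990 kg/s
Convert: 36.25990 kg/s * 3600.0 = 1.3054e+05 kg/h
mdot = 1.3054e+05 kg/h


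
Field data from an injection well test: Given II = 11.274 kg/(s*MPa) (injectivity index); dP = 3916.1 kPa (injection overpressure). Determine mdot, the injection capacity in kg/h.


mdot = II * dP / 1000
mdot = 11.274 * 3916.1 / 1000
mdot = 44.15011 kg/s
Convert: 44.15011 kg/s * 3600.0 = 1.5894e+05 kg/h
mdot = 1.5894e+05 kg/h


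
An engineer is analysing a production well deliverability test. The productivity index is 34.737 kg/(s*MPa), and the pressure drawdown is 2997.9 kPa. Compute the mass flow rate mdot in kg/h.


mdot = PI * dP / 1000
mdot = 34.737 * 2997.9 / 1000
mdot = 104.1381 kg/s
Convert: 104.1381 kg/s * 3600.0 = 3.7490e+05 kg/h
mdot = 3.7490e+05 kg/h


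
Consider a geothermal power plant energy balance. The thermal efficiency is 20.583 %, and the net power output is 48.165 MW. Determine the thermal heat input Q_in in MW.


Q_in = W_net / (eta / 100)
Q_in = 48.165 / (20.583 / 100)
Q_in = 234.00 MW


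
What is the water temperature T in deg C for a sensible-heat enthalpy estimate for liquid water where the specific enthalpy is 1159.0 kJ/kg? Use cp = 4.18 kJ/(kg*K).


T = h / cp
T = 1159.0 / 4.18
T = 277.27 deg C


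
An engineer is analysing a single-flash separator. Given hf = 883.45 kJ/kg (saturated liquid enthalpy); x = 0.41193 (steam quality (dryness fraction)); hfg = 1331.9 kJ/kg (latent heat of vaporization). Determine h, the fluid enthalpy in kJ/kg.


h = hf + x * hfg
h = 883.45 + 0.41193 * 1331.9
h = 1432.1 kJ/kg


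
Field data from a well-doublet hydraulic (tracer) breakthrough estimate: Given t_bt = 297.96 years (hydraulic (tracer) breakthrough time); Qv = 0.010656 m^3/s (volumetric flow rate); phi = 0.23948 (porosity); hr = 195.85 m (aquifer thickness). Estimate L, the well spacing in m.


L = sqrt(t_bt*365.25*86400*3*Qv / (pi*hr*phi))
L = sqrt(297.96*365.25*86400*3*0.010656 / (pi*195.85*0.23948))
L = 1428.3 m


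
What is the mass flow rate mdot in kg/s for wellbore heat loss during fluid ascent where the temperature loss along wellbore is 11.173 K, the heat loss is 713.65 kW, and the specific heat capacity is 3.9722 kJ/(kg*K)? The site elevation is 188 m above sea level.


mdot = Q_loss / (cp * dT)
mdot = 713.65 / (3.9722 * 11.173)
mdot = 16.080 kg/s


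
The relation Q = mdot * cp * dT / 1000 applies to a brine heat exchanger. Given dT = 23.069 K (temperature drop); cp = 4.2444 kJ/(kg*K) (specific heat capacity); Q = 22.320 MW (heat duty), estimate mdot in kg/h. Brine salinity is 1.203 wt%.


mdot = Q * 1000 / (cp * dT)
mdot = 22.320 * 1000 / (4.2444 * 23.069)
mdot = 227.9550 kg/s
Convert: 227.9550 kg/s * 3600.0 = 8.2064e+05 kg/h
mdot = 8.2064e+05 kg/h


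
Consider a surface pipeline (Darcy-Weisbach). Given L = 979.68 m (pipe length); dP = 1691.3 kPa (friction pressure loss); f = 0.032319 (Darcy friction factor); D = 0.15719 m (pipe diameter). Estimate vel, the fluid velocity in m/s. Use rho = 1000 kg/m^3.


vel = sqrt(dP*1000*2*D / (f*L*rho))
vel = sqrt(1691.3*1000*2*0.15719 / (0.032319*979.68*1000))
vel = 4.0980 m/s


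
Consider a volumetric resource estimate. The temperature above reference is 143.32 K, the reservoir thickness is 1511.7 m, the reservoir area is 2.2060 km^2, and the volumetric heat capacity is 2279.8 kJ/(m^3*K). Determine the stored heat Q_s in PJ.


Step 1: Vr = A*1e6*hr = 2.206*1e6*1511.7 = 3.334810e+09 m^3
Step 2: Q_s = Vr*rhoc*dT/1e12 = 3.334810e+09*2279.8*143.32/1e12 = 1089.6 PJ
Q_s = 1089.6 PJ


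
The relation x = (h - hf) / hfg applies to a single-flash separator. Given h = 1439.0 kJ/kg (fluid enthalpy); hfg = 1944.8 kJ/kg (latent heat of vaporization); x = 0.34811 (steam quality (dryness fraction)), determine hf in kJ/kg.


hf = h - x * hfg
hf = 1439.0 - 0.34811 * 1944.8
hf = 762.00 kJ/kg


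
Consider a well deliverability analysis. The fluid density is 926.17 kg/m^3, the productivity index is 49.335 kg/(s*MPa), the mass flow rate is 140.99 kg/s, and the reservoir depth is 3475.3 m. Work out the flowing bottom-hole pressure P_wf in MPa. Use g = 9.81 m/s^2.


Step 1: P_i = rho*g*h/1e6 = 926.17*9.81*3475.3/1e6 = 31.57563 MPa
Step 2: P_wf = P_i - mdot/PI = 31.57563 - 140.99/49.335 = 28.718 MPa
P_wf = 28.718 MPa


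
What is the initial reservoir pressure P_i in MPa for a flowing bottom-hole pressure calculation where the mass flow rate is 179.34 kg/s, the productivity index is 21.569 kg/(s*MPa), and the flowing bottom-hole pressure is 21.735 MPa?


P_i = P_wf + mdot / PI
P_i = 21.735 + 179.34 / 21.569
P_i = 30.050 MPa


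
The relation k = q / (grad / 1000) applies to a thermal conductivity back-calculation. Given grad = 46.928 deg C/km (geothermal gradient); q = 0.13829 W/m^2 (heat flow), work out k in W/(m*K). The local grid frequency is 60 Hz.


k = q / (grad / 1000)
k = 0.13829 / (46.928 / 1000)
k = 2.9469 W/(m*K)


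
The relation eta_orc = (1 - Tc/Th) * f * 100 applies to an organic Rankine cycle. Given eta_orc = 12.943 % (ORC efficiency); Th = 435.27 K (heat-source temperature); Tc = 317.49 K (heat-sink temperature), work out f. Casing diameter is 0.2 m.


f = (eta_orc/100) / (1 - Tc/Th)
f = (12.943/100) / (1 - 317.49/435.27)
f = 0.47832


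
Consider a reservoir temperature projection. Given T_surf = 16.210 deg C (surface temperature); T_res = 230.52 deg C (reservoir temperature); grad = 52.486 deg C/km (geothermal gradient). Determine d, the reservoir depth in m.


d = (T_res - T_surf) / grad * 1000
d = (230.52 - 16.210) / 52.486 * 1000
d = 4083.2 m


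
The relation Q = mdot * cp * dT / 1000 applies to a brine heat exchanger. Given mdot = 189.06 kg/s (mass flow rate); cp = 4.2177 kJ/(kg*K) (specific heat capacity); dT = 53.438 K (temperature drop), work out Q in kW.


Q = mdot * cp * dT / 1000
Q = 189.06 * 4.2177 * 53.438 / 1000
Q = 42.61137 MW
Convert: 42.61137 MW * 1000.0 = 42611 kW
Q = 42611 kW


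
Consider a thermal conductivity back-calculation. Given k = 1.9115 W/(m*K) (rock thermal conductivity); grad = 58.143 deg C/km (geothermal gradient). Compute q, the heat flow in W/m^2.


q = k * grad / 1000
q = 1.9115 * 58.143 / 1000
q = 0.11114 W/m^2


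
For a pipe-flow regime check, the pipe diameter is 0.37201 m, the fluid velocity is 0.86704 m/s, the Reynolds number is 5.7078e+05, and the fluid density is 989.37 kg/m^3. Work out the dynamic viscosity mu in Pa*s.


mu = rho * vel * D / Re
mu = 989.37 * 0.86704 * 0.37201 / 5.7078e+05
mu = 0.00055909 Pa*s


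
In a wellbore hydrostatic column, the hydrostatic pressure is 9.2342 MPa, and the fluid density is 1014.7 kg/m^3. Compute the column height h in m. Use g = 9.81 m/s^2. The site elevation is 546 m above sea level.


h = P * 1e6 / (g * rho)
h = 9.2342 * 1e6 / (9.81 * 1014.7)
h = 927.67 m


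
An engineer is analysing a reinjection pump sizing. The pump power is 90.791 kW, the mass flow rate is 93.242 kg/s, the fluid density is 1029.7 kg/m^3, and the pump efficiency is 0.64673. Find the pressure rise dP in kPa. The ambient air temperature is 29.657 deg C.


dP = P_pump * rho * eta / mdot
dP = 90.791 * 1029.7 * 0.64673 / 93.242
dP = 648.43 kPa


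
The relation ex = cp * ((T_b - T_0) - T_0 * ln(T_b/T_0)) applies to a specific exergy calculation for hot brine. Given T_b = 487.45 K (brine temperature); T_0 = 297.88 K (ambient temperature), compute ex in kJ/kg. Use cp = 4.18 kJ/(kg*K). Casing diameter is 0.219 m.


ex = cp * ((T_b - T_0) - T_0 * ln(T_b/T_0))
ex = 4.18 * ((487.45 - 297.88) - 297.88 * ln(487.45/297.88))
ex = 179.18 kJ/kg


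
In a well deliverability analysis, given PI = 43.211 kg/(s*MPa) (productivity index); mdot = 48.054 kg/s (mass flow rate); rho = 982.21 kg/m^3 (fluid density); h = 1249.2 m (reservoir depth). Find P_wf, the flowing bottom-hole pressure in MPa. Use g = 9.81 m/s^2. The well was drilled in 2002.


Step 1: P_i = rho*g*h/1e6 = 982.21*9.81*1249.2/1e6 = 12.03664 MPa
Step 2: P_wf = P_i - mdot/PI = 12.03664 - 48.054/43.211 = 10.925 MPa
P_wf = 10.925 MPa


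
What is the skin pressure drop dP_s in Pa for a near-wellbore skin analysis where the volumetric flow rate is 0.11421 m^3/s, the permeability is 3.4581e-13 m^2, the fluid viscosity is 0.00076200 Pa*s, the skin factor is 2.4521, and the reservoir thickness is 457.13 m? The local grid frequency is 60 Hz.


dP_s = S * q * mu / (2*pi*k*hr) / 1000
dP_s = 2.4521 * 0.11421 * 0.00076200 / (2*pi*3.4581e-13*457.13) / 1000
dP_s = 214.8524 kPa
Convert: 214.8524 kPa * 1000.0 = 2.1485e+05 Pa
dP_s = 2.1485e+05 Pa


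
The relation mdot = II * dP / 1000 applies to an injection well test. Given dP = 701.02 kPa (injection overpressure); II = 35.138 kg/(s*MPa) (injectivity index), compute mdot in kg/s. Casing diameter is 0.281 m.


mdot = II * dP / 1000
mdot = 35.138 * 701.02 / 1000
mdot = 24.632 kg/s


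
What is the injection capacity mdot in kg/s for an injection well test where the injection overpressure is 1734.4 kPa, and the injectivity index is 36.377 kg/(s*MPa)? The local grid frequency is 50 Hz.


mdot = II * dP / 1000
mdot = 36.377 * 1734.4 / 1000
mdot = 63.092 kg/s


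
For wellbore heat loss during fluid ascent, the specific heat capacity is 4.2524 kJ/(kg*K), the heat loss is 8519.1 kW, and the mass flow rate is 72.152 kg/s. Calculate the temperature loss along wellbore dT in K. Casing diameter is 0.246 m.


dT = Q_loss / (mdot * cp)
dT = 8519.1 / (72.152 * 4.2524)
dT = 27.766 K


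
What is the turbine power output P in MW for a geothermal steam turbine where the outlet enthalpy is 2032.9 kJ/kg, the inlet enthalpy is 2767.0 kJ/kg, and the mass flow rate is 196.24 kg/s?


P = mdot * (h_in - h_out) / 1000
P = 196.24 * (2767.0 - 2032.9) / 1000
P = 144.06 MW


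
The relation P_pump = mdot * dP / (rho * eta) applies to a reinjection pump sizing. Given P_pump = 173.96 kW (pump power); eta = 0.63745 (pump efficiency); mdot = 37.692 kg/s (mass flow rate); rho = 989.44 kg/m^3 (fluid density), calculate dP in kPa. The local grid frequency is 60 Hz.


dP = P_pump * rho * eta / mdot
dP = 173.96 * 989.44 * 0.63745 / 37.692
dP = 2911.0 kPa


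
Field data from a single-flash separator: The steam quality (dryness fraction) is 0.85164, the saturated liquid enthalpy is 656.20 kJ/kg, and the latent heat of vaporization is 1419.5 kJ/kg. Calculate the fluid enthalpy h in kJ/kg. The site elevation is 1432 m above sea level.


h = hf + x * hfg
h = 656.20 + 0.85164 * 1419.5
h = 1865.1 kJ/kg


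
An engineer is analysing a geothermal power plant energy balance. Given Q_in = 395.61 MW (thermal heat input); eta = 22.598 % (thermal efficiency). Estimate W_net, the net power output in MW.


W_net = eta / 100 * Q_in
W_net = 22.598 / 100 * 395.61
W_net = 89.400 MW


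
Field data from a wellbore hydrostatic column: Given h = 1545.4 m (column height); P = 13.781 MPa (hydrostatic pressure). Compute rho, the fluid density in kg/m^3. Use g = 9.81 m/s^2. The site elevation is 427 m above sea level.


rho = P * 1e6 / (g * h)
rho = 13.781 * 1e6 / (9.81 * 1545.4)
rho = 909.01 kg/m^3


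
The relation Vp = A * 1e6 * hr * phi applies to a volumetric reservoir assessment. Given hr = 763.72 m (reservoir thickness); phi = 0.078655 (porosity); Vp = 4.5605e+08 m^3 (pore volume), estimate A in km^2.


A = Vp / (1e6 * hr * phi)
A = 4.5605e+08 / (1e6 * 763.72 * 0.078655)
A = 7.5919 km^2


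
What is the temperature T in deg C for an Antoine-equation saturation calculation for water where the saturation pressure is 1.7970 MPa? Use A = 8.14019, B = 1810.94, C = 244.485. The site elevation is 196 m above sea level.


T = B / (A - log10(P_sat * 760 / 0.101325)) - C
T = 1810.94 / (8.14019 - log10(1.7970 * 760 / 0.101325)) - 244.485
T = 207.06 deg C


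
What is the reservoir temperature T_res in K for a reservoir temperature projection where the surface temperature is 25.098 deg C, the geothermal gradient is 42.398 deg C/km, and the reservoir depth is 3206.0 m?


T_res = T_surf + grad * d / 1000
T_res = 25.098 + 42.398 * 3206.0 / 1000
T_res = 161.0260 deg C
Convert to K: 161.0260 + 273.15 = 434.18 K
T_res = 434.18 K


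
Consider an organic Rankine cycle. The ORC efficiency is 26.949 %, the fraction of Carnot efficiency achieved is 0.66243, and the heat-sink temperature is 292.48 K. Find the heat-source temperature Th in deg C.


Th = Tc / (1 - (eta_orc/100)/f)
Th = 292.48 / (1 - (26.949/100)/0.66243)
Th = 493.0715 K
Convert to deg C: 493.0715 - 273.15 = 219.92 deg C
Th = 219.92 deg C


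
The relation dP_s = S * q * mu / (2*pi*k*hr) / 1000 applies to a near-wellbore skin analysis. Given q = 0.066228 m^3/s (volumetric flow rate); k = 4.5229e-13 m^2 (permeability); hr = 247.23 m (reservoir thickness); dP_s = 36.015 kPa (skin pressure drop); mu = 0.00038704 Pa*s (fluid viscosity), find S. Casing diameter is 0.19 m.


S = dP_s * 1000 * 2*pi*k*hr / (q*mu)
S = 36.015 * 1000 * 2*pi*4.5229e-13*247.23 / (0.066228*0.00038704)
S = 0.98715


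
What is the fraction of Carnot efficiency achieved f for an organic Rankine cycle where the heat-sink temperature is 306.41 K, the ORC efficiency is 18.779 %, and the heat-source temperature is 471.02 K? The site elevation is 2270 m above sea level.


f = (eta_orc/100) / (1 - Tc/Th)
f = (18.779/100) / (1 - 306.41/471.02)
f = 0.53735


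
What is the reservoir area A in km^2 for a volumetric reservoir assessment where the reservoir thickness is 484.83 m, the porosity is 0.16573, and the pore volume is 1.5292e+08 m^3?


A = Vp / (1e6 * hr * phi)
A = 1.5292e+08 / (1e6 * 484.83 * 0.16573)
A = 1.9032 km^2


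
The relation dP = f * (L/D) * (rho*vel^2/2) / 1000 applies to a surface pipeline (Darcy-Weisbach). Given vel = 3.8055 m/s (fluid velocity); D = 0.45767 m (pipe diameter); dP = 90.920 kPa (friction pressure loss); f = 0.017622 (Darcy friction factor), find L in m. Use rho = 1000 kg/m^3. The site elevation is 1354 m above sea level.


L = dP*1000*D / (f*rho*vel^2/2)
L = 90.920*1000*0.45767 / (0.017622*1000*3.8055^2/2)
L = 326.11 m


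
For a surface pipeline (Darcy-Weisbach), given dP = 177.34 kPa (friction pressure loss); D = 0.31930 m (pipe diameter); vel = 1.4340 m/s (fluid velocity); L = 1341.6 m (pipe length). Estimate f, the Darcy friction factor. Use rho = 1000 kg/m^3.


f = dP*1000 / ((L/D)*(rho*vel^2/2))
f = 177.34*1000 / ((1341.6/0.31930)*(1000*1.4340^2/2))
f = 0.041050


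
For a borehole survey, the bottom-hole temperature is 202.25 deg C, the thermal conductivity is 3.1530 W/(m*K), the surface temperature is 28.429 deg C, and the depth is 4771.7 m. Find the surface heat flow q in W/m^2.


Step 1: grad = (T_d - T_surf)/d * 1000 = (202.25 - 28.429)/4771.7 * 1000 = 36.42748 deg C/km
Step 2: q = k * grad / 1000 = 3.153 * 36.42748 / 1000 = 0.11486 W/m^2
q = 0.11486 W/m^2


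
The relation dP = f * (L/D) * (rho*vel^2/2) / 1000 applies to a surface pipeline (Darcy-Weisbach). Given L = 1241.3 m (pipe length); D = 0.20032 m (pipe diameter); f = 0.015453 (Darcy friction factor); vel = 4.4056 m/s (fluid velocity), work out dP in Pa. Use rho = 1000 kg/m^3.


dP = f * (L/D) * (rho*vel^2/2) / 1000
dP = 0.015453 * (1241.3/0.20032) * (1000*4.4056^2/2) / 1000
dP = 929.2774 kPa
Convert: 929.2774 kPa * 1000.0 = 9.2928e+05 Pa
dP = 9.2928e+05 Pa


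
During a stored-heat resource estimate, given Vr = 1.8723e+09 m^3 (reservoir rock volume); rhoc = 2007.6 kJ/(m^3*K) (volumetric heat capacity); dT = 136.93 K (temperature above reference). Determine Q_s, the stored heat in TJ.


Q_s = Vr * rhoc * dT / 1e12
Q_s = 1.8723e+09 * 2007.6 * 136.93 / 1e12
Q_s = 514.6965 PJ
Convert: 514.6965 PJ * 1000.0 = 5.1470e+05 TJ
Q_s = 5.1470e+05 TJ


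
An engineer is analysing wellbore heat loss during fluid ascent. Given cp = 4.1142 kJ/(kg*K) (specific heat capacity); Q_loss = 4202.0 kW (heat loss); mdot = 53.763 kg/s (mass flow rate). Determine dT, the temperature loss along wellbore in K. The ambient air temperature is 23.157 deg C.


dT = Q_loss / (mdot * cp)
dT = 4202.0 / (53.763 * 4.1142)
dT = 18.997 K


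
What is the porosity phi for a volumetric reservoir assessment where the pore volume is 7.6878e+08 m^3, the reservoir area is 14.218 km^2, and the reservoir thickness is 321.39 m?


phi = Vp / (A * 1e6 * hr)
phi = 7.6878e+08 / (14.218 * 1e6 * 321.39)
phi = 0.16824


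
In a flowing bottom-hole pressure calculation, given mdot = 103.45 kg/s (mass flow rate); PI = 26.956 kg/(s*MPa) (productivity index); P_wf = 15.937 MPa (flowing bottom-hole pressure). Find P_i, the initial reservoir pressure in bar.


P_i = P_wf + mdot / PI
P_i = 15.937 + 103.45 / 26.956
P_i = 19.77474 MPa
Convert: 19.77474 MPa * 10.0 = 197.75 bar
P_i = 197.75 bar


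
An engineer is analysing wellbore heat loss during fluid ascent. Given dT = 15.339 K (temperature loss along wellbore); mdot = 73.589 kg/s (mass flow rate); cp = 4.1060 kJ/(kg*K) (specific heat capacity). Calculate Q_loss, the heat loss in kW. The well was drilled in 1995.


Q_loss = mdot * cp * dT
Q_loss = 73.589 * 4.1060 * 15.339
Q_loss = 4634.8 kW


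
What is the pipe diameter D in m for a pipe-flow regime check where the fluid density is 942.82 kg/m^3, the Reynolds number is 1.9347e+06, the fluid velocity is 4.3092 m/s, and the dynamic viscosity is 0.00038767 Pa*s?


D = Re * mu / (rho * vel)
D = 1.9347e+06 * 0.00038767 / (942.82 * 4.3092)
D = 0.18461 m


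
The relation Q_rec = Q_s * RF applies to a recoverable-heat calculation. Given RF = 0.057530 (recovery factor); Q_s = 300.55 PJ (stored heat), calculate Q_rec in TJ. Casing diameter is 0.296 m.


Q_rec = Q_s * RF
Q_rec = 300.55 * 0.057530
Q_rec = 17.29064 PJ
Convert: 17.29064 PJ * 1000.0 = 17291 TJ
Q_rec = 17291 TJ


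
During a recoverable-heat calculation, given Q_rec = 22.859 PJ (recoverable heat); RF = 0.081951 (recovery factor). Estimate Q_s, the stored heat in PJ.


Q_s = Q_rec / RF
Q_s = 22.859 / 0.081951
Q_s = 278.93 PJ


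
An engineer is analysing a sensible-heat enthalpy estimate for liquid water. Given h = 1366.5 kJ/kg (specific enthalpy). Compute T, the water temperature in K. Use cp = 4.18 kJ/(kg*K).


T = h / cp
T = 1366.5 / 4.18
T = 326.9139 deg C
Convert to K: 326.9139 + 273.15 = 600.06 K
T = 600.06 K


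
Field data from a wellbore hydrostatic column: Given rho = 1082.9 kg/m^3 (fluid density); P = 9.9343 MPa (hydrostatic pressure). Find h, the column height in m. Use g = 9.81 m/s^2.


h = P * 1e6 / (g * rho)
h = 9.9343 * 1e6 / (9.81 * 1082.9)
h = 935.15 m


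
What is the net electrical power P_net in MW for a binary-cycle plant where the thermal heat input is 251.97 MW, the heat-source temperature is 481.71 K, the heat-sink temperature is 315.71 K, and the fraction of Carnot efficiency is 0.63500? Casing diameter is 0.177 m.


Step 1: eta = (1 - Tc/Th)*f = (1 - 315.71/481.71)*0.635 = 0.2188246
Step 2: P_net = eta * Q_in = 0.2188246 * 251.97 = 55.137 MW
P_net = 55.137 MW


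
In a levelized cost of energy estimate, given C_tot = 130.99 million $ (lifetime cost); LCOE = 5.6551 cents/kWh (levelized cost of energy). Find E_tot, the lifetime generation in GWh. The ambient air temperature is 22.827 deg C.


E_tot = C_tot / LCOE * 100
E_tot = 130.99 / 5.6551 * 100
E_tot = 2316.3 GWh


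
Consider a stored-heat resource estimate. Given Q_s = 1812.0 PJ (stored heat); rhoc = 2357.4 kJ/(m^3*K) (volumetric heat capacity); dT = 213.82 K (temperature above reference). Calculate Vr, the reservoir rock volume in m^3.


Vr = Q_s * 1e12 / (rhoc * dT)
Vr = 1812.0 * 1e12 / (2357.4 * 213.82)
Vr = 3.5948e+09 m^3


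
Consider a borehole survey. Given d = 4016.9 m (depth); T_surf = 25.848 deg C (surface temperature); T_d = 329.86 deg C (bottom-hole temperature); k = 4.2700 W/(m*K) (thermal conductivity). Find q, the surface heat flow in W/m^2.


Step 1: grad = (T_d - T_surf)/d * 1000 = (329.86 - 25.848)/4016.9 * 1000 = 75.68324 deg C/km
Step 2: q = k * grad / 1000 = 4.27 * 75.68324 / 1000 = 0.32317 W/m^2
q = 0.32317 W/m^2


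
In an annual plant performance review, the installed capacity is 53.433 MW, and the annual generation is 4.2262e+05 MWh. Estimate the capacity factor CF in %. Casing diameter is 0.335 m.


CF = E_a / (cap * 8760) * 100
CF = 4.2262e+05 / (53.433 * 8760) * 100
CF = 90.289 %


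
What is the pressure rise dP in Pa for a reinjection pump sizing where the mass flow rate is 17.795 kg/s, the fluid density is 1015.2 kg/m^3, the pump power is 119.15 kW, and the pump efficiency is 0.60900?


dP = P_pump * rho * eta / mdot
dP = 119.15 * 1015.2 * 0.60900 / 17.795
dP = 4139.663 kPa
Convert: 4139.663 kPa * 1000.0 = 4.1397e+06 Pa
dP = 4.1397e+06 Pa


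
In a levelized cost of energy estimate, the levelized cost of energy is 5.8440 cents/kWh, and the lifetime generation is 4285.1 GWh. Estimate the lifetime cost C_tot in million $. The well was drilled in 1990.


C_tot = LCOE / 100 * E_tot
C_tot = 5.8440 / 100 * 4285.1
C_tot = 250.42 million $


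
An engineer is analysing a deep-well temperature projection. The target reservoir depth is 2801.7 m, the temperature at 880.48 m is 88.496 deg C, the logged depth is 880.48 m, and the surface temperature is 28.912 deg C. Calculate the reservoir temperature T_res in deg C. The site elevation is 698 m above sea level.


Step 1: grad = (T_d1 - T_surf)/d1 * 1000 = (88.496 - 28.912)/880.48 * 1000 = 67.67218 deg C/km
Step 2: T_res = T_surf + grad*d2/1000 = 28.912 + 67.67218*2801.7/1000 = 218.51 deg C
T_res = 218.51 deg C


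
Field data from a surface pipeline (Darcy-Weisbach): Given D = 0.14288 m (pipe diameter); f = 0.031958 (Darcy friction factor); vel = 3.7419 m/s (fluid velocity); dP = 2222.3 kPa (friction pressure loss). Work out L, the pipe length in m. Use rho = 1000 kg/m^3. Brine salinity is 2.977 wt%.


L = dP*1000*D / (f*rho*vel^2/2)
L = 2222.3*1000*0.14288 / (0.031958*1000*3.7419^2/2)
L = 1419.2 m


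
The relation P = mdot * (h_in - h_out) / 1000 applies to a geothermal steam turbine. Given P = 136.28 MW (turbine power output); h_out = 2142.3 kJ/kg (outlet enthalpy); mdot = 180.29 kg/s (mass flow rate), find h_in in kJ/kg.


h_in = h_out + P * 1000 / mdot
h_in = 2142.3 + 136.28 * 1000 / 180.29
h_in = 2898.2 kJ/kg


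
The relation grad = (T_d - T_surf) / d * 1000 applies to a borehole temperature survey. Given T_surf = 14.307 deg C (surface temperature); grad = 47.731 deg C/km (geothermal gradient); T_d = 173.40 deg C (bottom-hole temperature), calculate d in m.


d = (T_d - T_surf) / grad * 1000
d = (173.40 - 14.307) / 47.731 * 1000
d = 3333.1 m


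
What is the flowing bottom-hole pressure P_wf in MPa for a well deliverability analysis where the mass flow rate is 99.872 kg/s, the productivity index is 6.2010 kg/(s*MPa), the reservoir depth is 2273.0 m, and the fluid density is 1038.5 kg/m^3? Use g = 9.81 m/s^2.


Step 1: P_i = rho*g*h/1e6 = 1038.5*9.81*2273.0/1e6 = 23.15661 MPa
Step 2: P_wf = P_i - mdot/PI = 23.15661 - 99.872/6.201 = 7.0508 MPa
P_wf = 7.0508 MPa


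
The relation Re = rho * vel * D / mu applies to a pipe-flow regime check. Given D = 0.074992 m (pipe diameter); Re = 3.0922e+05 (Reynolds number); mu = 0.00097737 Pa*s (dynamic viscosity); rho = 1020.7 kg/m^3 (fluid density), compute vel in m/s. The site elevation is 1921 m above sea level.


vel = Re * mu / (rho * D)
vel = 3.0922e+05 * 0.00097737 / (1020.7 * 0.074992)
vel = 3.9483 m/s


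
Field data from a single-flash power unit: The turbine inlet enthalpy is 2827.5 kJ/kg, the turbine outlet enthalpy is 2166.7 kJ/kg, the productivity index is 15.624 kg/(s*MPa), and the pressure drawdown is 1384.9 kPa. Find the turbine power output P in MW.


Step 1: mdot = PI * dP / 1000 = 15.624 * 1384.9 / 1000 = 21.63768 kg/s
Step 2: P = mdot*(h_in - h_out)/1000 = 21.63768*(2827.5 - 2166.7)/1000 = 14.298 MW
P = 14.298 MW


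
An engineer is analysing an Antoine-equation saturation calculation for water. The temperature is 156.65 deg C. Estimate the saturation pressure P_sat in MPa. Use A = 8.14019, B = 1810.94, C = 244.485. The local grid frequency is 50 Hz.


P_sat = 10^(A - B/(C + T)) / 760 * 0.101325
P_sat = 10^(8.14019 - 1810.94/(244.485 + 156.65)) / 760 * 0.101325
P_sat = 0.56306 MPa


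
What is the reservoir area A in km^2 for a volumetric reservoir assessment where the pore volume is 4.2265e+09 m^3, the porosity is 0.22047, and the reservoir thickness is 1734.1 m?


A = Vp / (1e6 * hr * phi)
A = 4.2265e+09 / (1e6 * 1734.1 * 0.22047)
A = 11.055 km^2


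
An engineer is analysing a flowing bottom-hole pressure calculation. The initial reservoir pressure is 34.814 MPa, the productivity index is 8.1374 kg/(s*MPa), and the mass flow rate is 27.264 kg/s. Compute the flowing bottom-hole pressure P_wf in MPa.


P_wf = P_i - mdot / PI
P_wf = 34.814 - 27.264 / 8.1374
P_wf = 31.464 MPa


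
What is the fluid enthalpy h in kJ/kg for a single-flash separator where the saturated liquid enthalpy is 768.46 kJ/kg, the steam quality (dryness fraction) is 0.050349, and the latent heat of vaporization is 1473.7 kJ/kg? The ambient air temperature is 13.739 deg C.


h = hf + x * hfg
h = 768.46 + 0.050349 * 1473.7
h = 842.66 kJ/kg


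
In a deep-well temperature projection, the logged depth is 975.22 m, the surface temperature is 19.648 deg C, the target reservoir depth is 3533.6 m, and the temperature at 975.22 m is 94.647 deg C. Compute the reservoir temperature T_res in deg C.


Step 1: grad = (T_d1 - T_surf)/d1 * 1000 = (94.647 - 19.648)/975.22 * 1000 = 76.90470 deg C/km
Step 2: T_res = T_surf + grad*d2/1000 = 19.648 + 76.90470*3533.6/1000 = 291.40 deg C
T_res = 291.40 deg C


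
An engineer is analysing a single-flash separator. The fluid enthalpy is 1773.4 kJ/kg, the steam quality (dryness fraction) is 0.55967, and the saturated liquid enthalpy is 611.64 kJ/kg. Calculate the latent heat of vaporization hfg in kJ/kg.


hfg = (h - hf) / x
hfg = (1773.4 - 611.64) / 0.55967
hfg = 2075.8 kJ/kg


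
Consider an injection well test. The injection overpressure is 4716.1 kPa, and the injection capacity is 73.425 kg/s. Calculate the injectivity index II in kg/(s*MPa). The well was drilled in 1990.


II = mdot * 1000 / dP
II = 73.425 * 1000 / 4716.1
II = 15.569 kg/(s*MPa)


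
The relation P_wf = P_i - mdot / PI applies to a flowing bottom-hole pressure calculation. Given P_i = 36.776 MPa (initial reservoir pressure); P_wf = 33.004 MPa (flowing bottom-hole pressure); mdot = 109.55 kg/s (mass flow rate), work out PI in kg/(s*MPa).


PI = mdot / (P_i - P_wf)
PI = 109.55 / (36.776 - 33.004)
PI = 29.043 kg/(s*MPa)


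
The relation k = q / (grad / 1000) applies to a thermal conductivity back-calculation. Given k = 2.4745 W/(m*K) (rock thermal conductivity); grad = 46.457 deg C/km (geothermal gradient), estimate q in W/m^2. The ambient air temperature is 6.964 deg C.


q = k * grad / 1000
q = 2.4745 * 46.457 / 1000
q = 0.11496 W/m^2


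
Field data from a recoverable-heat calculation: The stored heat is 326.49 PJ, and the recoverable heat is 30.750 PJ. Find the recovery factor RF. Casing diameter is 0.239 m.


RF = Q_rec / Q_s
RF = 30.750 / 326.49
RF = 0.094184


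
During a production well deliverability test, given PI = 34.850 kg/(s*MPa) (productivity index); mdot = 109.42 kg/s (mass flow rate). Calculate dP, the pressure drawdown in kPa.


dP = mdot * 1000 / PI
dP = 109.42 * 1000 / 34.850
dP = 3139.7 kPa


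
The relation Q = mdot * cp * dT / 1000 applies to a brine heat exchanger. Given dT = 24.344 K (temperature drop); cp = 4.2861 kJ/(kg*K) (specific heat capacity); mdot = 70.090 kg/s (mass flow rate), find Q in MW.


Q = mdot * cp * dT / 1000
Q = 70.090 * 4.2861 * 24.344 / 1000
Q = 7.3132 MW


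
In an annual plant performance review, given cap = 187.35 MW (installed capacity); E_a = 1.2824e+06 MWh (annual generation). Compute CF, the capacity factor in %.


CF = E_a / (cap * 8760) * 100
CF = 1.2824e+06 / (187.35 * 8760) * 100
CF = 78.139 %


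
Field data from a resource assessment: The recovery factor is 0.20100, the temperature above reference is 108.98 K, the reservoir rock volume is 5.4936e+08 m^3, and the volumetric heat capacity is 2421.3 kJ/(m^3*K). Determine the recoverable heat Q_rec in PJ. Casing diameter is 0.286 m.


Step 1: Q_s = Vr*rhoc*dT/1e12 = 5.4936e+08*2421.3*108.98/1e12 = 144.9614 PJ
Step 2: Q_rec = Q_s * RF = 144.9614 * 0.201 = 29.137 PJ
Q_rec = 29.137 PJ


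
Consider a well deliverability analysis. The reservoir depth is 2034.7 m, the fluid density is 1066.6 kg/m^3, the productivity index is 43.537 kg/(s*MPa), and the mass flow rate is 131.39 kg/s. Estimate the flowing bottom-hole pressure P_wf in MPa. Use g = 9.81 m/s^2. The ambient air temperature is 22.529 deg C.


Step 1: P_i = rho*g*h/1e6 = 1066.6*9.81*2034.7/1e6 = 21.28977 MPa
Step 2: P_wf = P_i - mdot/PI = 21.28977 - 131.39/43.537 = 18.272 MPa
P_wf = 18.272 MPa


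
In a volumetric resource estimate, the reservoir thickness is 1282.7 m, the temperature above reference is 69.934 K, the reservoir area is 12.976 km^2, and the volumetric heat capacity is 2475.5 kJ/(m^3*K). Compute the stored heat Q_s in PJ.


Step 1: Vr = A*1e6*hr = 12.976*1e6*1282.7 = 1.664432e+10 m^3
Step 2: Q_s = Vr*rhoc*dT/1e12 = 1.664432e+10*2475.5*69.934/1e12 = 2881.5 PJ
Q_s = 2881.5 PJ


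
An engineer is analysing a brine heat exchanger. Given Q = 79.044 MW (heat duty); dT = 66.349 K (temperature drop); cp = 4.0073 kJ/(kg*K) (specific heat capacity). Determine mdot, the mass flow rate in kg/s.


mdot = Q * 1000 / (cp * dT)
mdot = 79.044 * 1000 / (4.0073 * 66.349)
mdot = 297.29 kg/s


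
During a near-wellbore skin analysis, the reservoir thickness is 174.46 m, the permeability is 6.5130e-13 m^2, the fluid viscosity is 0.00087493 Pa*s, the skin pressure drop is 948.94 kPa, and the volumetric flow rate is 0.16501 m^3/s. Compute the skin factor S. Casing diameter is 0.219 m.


S = dP_s * 1000 * 2*pi*k*hr / (q*mu)
S = 948.94 * 1000 * 2*pi*6.5130e-13*174.46 / (0.16501*0.00087493)
S = 4.6926


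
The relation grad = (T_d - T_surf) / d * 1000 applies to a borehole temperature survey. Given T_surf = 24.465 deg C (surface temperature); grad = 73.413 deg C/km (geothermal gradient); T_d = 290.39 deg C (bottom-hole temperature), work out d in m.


d = (T_d - T_surf) / grad * 1000
d = (290.39 - 24.465) / 73.413 * 1000
d = 3622.3 m
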